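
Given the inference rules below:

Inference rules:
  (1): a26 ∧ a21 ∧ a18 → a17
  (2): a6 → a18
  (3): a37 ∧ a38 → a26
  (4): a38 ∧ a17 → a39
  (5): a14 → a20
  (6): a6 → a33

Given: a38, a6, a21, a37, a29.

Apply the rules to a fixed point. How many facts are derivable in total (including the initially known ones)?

Round 1 — (2), (3), (6), derive a18, a26, a33.
Round 2 — (1), derive a17.
Round 3 — (4), derive a39.
Closure: {a17, a18, a21, a26, a29, a33, a37, a38, a39, a6} — 10 facts.

10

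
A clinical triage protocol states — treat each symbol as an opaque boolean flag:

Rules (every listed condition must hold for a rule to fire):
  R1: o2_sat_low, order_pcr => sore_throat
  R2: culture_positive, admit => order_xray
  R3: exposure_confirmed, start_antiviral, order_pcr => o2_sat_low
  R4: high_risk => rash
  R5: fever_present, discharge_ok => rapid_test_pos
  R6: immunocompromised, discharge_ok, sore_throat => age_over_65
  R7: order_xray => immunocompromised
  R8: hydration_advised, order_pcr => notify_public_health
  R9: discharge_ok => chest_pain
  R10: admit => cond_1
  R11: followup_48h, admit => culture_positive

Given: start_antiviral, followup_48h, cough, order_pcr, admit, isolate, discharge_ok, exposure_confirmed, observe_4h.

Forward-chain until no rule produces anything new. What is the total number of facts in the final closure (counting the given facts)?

17

Round 1 fires R3, R9, R10, R11, giving o2_sat_low, chest_pain, cond_1, culture_positive.
Round 2 fires R1, R2, giving sore_throat, order_xray.
Round 3 fires R7, giving immunocompromised.
Round 4 fires R6, giving age_over_65.
Closure: {admit, age_over_65, chest_pain, cond_1, cough, culture_positive, discharge_ok, exposure_confirmed, followup_48h, immunocompromised, isolate, o2_sat_low, observe_4h, order_pcr, order_xray, sore_throat, start_antiviral} — 17 facts.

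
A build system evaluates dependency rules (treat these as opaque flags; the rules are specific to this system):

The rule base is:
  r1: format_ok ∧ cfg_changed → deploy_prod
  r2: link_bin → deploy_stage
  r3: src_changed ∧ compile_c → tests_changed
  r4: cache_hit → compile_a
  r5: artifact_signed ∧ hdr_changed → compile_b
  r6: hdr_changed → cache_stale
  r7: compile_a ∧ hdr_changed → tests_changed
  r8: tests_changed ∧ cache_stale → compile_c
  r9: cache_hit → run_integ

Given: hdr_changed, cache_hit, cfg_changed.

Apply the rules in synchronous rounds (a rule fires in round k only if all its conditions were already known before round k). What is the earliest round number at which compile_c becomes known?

Round 1: r4 [cache_hit → compile_a]; r6 [hdr_changed → cache_stale]; r9 [cache_hit → run_integ]. Adds compile_a, cache_stale, run_integ.
Round 2: r7 [compile_a ∧ hdr_changed → tests_changed]. Adds tests_changed.
Round 3: r8 [tests_changed ∧ cache_stale → compile_c]. Adds compile_c.
compile_c first appears in round 3.

3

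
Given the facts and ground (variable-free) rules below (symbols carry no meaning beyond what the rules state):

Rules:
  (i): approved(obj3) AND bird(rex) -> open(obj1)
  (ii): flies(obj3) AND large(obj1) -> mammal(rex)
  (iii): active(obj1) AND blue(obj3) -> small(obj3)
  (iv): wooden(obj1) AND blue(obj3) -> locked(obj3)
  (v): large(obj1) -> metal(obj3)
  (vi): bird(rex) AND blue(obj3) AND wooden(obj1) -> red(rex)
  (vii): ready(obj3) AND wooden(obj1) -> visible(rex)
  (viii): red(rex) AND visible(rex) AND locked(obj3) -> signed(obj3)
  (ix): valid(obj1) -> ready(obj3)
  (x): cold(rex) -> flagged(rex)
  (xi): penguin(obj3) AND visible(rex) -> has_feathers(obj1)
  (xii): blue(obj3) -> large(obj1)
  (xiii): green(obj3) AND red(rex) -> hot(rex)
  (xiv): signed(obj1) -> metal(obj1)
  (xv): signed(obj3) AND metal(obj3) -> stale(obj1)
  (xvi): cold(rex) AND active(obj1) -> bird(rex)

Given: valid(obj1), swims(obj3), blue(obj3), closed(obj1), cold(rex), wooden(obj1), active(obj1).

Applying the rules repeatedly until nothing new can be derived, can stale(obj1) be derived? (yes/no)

yes

Round 1: (iii) [active(obj1) AND blue(obj3) -> small(obj3)]; (iv) [wooden(obj1) AND blue(obj3) -> locked(obj3)]; (ix) [valid(obj1) -> ready(obj3)]; (x) [cold(rex) -> flagged(rex)]; (xii) [blue(obj3) -> large(obj1)]; (xvi) [cold(rex) AND active(obj1) -> bird(rex)]. Adds small(obj3), locked(obj3), ready(obj3), flagged(rex), large(obj1), bird(rex).
Round 2: (v) [large(obj1) -> metal(obj3)]; (vi) [bird(rex) AND blue(obj3) AND wooden(obj1) -> red(rex)]; (vii) [ready(obj3) AND wooden(obj1) -> visible(rex)]. Adds metal(obj3), red(rex), visible(rex).
Round 3: (viii) [red(rex) AND visible(rex) AND locked(obj3) -> signed(obj3)]. Adds signed(obj3).
Round 4: (xv) [signed(obj3) AND metal(obj3) -> stale(obj1)]. Adds stale(obj1).
stale(obj1) appears in round 4, so it is derivable.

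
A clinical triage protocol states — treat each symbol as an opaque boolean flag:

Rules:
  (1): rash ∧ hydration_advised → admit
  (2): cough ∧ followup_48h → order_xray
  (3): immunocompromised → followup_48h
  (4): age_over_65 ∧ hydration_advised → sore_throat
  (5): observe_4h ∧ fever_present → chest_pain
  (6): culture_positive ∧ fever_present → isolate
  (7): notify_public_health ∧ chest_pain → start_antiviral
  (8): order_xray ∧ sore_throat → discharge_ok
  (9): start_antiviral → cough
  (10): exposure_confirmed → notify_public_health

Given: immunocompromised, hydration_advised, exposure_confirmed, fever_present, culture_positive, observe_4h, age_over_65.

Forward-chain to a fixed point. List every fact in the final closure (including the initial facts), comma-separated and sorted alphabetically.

age_over_65, chest_pain, cough, culture_positive, discharge_ok, exposure_confirmed, fever_present, followup_48h, hydration_advised, immunocompromised, isolate, notify_public_health, observe_4h, order_xray, sore_throat, start_antiviral

Round 1: (3) [immunocompromised → followup_48h]; (4) [age_over_65 ∧ hydration_advised → sore_throat]; (5) [observe_4h ∧ fever_present → chest_pain]; (6) [culture_positive ∧ fever_present → isolate]; (10) [exposure_confirmed → notify_public_health]. Adds followup_48h, sore_throat, chest_pain, isolate, notify_public_health.
Round 2: (7) [notify_public_health ∧ chest_pain → start_antiviral]. Adds start_antiviral.
Round 3: (9) [start_antiviral → cough]. Adds cough.
Round 4: (2) [cough ∧ followup_48h → order_xray]. Adds order_xray.
Round 5: (8) [order_xray ∧ sore_throat → discharge_ok]. Adds discharge_ok.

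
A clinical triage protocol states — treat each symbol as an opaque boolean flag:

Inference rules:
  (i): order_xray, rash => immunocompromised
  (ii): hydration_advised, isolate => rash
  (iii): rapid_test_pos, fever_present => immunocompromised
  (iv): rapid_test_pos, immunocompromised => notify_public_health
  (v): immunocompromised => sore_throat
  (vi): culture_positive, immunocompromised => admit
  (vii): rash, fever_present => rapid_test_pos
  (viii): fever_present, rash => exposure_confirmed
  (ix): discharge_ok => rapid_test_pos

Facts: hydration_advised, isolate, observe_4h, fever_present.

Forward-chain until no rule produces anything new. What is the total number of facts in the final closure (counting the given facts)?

10

Round 1: (ii) [hydration_advised, isolate => rash]. Adds rash.
Round 2: (vii) [rash, fever_present => rapid_test_pos]; (viii) [fever_present, rash => exposure_confirmed]. Adds rapid_test_pos, exposure_confirmed.
Round 3: (iii) [rapid_test_pos, fever_present => immunocompromised]. Adds immunocompromised.
Round 4: (iv) [rapid_test_pos, immunocompromised => notify_public_health]; (v) [immunocompromised => sore_throat]. Adds notify_public_health, sore_throat.
Closure: {exposure_confirmed, fever_present, hydration_advised, immunocompromised, isolate, notify_public_health, observe_4h, rapid_test_pos, rash, sore_throat} — 10 facts.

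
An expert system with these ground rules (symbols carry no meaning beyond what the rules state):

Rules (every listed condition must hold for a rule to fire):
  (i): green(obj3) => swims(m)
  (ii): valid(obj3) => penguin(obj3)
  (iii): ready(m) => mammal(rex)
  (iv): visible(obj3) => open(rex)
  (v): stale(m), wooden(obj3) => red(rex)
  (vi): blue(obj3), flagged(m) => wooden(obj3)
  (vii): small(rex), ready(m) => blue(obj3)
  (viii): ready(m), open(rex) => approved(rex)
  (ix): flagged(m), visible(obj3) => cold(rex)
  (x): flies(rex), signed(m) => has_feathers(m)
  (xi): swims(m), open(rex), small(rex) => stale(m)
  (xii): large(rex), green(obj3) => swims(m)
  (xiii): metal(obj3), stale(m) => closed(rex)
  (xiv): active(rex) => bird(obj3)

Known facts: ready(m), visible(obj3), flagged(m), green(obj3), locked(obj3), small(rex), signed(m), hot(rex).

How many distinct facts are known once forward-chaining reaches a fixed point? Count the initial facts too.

17

Round 1: (i) [green(obj3) => swims(m)]; (iii) [ready(m) => mammal(rex)]; (iv) [visible(obj3) => open(rex)]; (vii) [small(rex), ready(m) => blue(obj3)]; (ix) [flagged(m), visible(obj3) => cold(rex)]. Adds swims(m), mammal(rex), open(rex), blue(obj3), cold(rex).
Round 2: (vi) [blue(obj3), flagged(m) => wooden(obj3)]; (viii) [ready(m), open(rex) => approved(rex)]; (xi) [swims(m), open(rex), small(rex) => stale(m)]. Adds wooden(obj3), approved(rex), stale(m).
Round 3: (v) [stale(m), wooden(obj3) => red(rex)]. Adds red(rex).
Closure: {approved(rex), blue(obj3), cold(rex), flagged(m), green(obj3), hot(rex), locked(obj3), mammal(rex), open(rex), ready(m), red(rex), signed(m), small(rex), stale(m), swims(m), visible(obj3), wooden(obj3)} — 17 facts.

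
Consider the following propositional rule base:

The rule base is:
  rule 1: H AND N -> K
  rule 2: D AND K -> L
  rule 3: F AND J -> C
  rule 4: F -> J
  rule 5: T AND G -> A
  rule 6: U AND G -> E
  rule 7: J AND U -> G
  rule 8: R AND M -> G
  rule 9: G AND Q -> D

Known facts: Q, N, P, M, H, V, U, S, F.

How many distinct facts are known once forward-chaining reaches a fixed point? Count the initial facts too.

16

Round 1 fires rule 1, rule 4, giving K, J.
Round 2 fires rule 3, rule 7, giving C, G.
Round 3 fires rule 6, rule 9, giving E, D.
Round 4 fires rule 2, giving L.
Closure: {C, D, E, F, G, H, J, K, L, M, N, P, Q, S, U, V} — 16 facts.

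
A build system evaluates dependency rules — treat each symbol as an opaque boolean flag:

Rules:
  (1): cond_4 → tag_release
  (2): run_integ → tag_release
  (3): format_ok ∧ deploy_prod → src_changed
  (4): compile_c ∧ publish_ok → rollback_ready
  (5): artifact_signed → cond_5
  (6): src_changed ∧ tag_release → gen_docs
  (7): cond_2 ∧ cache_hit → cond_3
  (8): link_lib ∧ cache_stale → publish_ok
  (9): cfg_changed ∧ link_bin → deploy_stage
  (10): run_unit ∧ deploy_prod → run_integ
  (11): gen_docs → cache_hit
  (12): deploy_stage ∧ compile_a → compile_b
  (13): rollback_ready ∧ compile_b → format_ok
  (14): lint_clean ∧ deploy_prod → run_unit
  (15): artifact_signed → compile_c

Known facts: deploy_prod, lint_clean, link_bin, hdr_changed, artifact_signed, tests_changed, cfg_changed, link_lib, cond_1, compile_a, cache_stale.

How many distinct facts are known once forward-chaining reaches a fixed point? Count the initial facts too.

Round 1: (5) [artifact_signed → cond_5]; (8) [link_lib ∧ cache_stale → publish_ok]; (9) [cfg_changed ∧ link_bin → deploy_stage]; (14) [lint_clean ∧ deploy_prod → run_unit]; (15) [artifact_signed → compile_c]. Adds cond_5, publish_ok, deploy_stage, run_unit, compile_c.
Round 2: (4) [compile_c ∧ publish_ok → rollback_ready]; (10) [run_unit ∧ deploy_prod → run_integ]; (12) [deploy_stage ∧ compile_a → compile_b]. Adds rollback_ready, run_integ, compile_b.
Round 3: (2) [run_integ → tag_release]; (13) [rollback_ready ∧ compile_b → format_ok]. Adds tag_release, format_ok.
Round 4: (3) [format_ok ∧ deploy_prod → src_changed]. Adds src_changed.
Round 5: (6) [src_changed ∧ tag_release → gen_docs]. Adds gen_docs.
Round 6: (11) [gen_docs → cache_hit]. Adds cache_hit.
Closure: {artifact_signed, cache_hit, cache_stale, cfg_changed, compile_a, compile_b, compile_c, cond_1, cond_5, deploy_prod, deploy_stage, format_ok, gen_docs, hdr_changed, link_bin, link_lib, lint_clean, publish_ok, rollback_ready, run_integ, run_unit, src_changed, tag_release, tests_changed} — 24 facts.

24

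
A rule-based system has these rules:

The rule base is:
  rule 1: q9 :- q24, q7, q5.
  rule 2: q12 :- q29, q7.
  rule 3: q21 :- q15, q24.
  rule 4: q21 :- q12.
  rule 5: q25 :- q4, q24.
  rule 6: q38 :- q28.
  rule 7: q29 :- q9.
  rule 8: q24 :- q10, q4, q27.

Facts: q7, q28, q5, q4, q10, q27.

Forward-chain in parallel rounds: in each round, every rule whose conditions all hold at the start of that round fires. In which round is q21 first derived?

5

Round 1: rule 6 [q38 :- q28.]; rule 8 [q24 :- q10, q4, q27.]. New: q38, q24.
Round 2: rule 1 [q9 :- q24, q7, q5.]; rule 5 [q25 :- q4, q24.]. New: q9, q25.
Round 3: rule 7 [q29 :- q9.]. New: q29.
Round 4: rule 2 [q12 :- q29, q7.]. New: q12.
Round 5: rule 4 [q21 :- q12.]. New: q21.
q21 first appears in round 5.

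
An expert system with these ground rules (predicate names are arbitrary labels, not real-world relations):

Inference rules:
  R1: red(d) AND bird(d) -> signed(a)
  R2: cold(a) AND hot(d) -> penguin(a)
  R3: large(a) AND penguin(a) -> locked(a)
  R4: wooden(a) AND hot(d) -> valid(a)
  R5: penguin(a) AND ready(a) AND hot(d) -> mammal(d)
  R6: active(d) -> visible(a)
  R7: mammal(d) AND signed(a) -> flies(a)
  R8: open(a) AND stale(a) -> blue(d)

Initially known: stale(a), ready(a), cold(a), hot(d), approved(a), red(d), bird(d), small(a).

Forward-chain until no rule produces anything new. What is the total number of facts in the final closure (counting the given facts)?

12

[1] R1 [red(d) AND bird(d) -> signed(a)]; R2 [cold(a) AND hot(d) -> penguin(a)]. ⇒ new: signed(a), penguin(a).
[2] R5 [penguin(a) AND ready(a) AND hot(d) -> mammal(d)]. ⇒ new: mammal(d).
[3] R7 [mammal(d) AND signed(a) -> flies(a)]. ⇒ new: flies(a).
Closure: {approved(a), bird(d), cold(a), flies(a), hot(d), mammal(d), penguin(a), ready(a), red(d), signed(a), small(a), stale(a)} — 12 facts.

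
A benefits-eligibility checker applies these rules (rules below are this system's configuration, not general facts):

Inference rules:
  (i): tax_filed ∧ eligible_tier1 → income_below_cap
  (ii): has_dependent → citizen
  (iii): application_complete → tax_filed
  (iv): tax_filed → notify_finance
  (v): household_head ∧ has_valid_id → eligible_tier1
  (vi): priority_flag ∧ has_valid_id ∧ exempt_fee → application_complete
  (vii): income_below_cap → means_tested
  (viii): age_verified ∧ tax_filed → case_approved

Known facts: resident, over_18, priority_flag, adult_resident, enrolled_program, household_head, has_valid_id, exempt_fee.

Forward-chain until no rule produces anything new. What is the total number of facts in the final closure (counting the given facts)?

Round 1: (v) [household_head ∧ has_valid_id → eligible_tier1]; (vi) [priority_flag ∧ has_valid_id ∧ exempt_fee → application_complete]. New: eligible_tier1, application_complete.
Round 2: (iii) [application_complete → tax_filed]. New: tax_filed.
Round 3: (i) [tax_filed ∧ eligible_tier1 → income_below_cap]; (iv) [tax_filed → notify_finance]. New: income_below_cap, notify_finance.
Round 4: (vii) [income_below_cap → means_tested]. New: means_tested.
Closure: {adult_resident, application_complete, eligible_tier1, enrolled_program, exempt_fee, has_valid_id, household_head, income_below_cap, means_tested, notify_finance, over_18, priority_flag, resident, tax_filed} — 14 facts.

14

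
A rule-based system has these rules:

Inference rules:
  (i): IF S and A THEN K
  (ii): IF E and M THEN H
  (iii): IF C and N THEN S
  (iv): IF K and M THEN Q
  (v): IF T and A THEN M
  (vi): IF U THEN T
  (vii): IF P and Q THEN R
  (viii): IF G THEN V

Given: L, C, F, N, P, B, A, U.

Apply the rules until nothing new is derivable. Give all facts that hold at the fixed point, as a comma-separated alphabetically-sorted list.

Round 1 — (iii), (vi), derive S, T.
Round 2 — (i), (v), derive K, M.
Round 3 — (iv), derive Q.
Round 4 — (vii), derive R.

A, B, C, F, K, L, M, N, P, Q, R, S, T, U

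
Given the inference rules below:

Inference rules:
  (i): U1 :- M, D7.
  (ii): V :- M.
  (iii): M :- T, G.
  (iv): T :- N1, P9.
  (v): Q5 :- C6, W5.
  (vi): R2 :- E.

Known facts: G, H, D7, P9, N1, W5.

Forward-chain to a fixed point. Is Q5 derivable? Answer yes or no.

Round 1: (iv) [T :- N1, P9.]. Adds T.
Round 2: (iii) [M :- T, G.]. Adds M.
Round 3: (i) [U1 :- M, D7.]; (ii) [V :- M.]. Adds U1, V.
Fixed point reached. Q5 is concluded only by (v); (v) needs C6 (never derived).

no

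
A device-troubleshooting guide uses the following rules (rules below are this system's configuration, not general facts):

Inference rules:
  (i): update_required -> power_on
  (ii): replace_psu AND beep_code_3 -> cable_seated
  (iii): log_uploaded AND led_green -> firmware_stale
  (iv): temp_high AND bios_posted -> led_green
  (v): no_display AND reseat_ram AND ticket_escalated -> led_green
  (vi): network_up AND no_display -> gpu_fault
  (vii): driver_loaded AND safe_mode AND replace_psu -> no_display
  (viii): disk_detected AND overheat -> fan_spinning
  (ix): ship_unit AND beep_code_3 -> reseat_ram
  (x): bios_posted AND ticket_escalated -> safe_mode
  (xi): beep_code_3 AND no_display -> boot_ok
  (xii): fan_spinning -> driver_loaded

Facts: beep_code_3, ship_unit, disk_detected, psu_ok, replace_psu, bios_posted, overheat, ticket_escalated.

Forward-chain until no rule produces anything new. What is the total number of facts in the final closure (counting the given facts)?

16

Round 1 — (ii), (viii), (ix), (x), derive cable_seated, fan_spinning, reseat_ram, safe_mode.
Round 2 — (xii), derive driver_loaded.
Round 3 — (vii), derive no_display.
Round 4 — (v), (xi), derive led_green, boot_ok.
Closure: {beep_code_3, bios_posted, boot_ok, cable_seated, disk_detected, driver_loaded, fan_spinning, led_green, no_display, overheat, psu_ok, replace_psu, reseat_ram, safe_mode, ship_unit, ticket_escalated} — 16 facts.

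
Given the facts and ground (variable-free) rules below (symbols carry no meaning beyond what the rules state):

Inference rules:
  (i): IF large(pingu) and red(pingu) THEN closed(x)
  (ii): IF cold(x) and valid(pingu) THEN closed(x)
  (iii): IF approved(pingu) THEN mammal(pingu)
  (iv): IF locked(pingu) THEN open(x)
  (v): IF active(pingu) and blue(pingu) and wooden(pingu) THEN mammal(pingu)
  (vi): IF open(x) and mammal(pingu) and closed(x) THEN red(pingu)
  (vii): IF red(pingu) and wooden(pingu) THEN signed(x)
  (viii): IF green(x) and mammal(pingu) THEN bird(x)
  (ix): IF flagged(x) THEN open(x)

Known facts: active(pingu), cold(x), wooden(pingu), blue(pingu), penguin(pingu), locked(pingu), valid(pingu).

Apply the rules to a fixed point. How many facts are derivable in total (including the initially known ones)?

12

Round 1 — (ii), (iv), (v), derive closed(x), open(x), mammal(pingu).
Round 2 — (vi), derive red(pingu).
Round 3 — (vii), derive signed(x).
Closure: {active(pingu), blue(pingu), closed(x), cold(x), locked(pingu), mammal(pingu), open(x), penguin(pingu), red(pingu), signed(x), valid(pingu), wooden(pingu)} — 12 facts.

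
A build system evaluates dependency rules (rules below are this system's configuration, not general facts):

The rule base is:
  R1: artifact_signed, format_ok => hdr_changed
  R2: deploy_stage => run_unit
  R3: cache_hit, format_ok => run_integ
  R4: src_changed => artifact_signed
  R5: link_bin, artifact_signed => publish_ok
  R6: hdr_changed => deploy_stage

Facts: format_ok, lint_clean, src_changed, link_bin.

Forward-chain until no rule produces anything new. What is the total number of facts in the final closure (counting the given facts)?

Round 1: R4 [src_changed => artifact_signed]. Adds artifact_signed.
Round 2: R1 [artifact_signed, format_ok => hdr_changed]; R5 [link_bin, artifact_signed => publish_ok]. Adds hdr_changed, publish_ok.
Round 3: R6 [hdr_changed => deploy_stage]. Adds deploy_stage.
Round 4: R2 [deploy_stage => run_unit]. Adds run_unit.
Closure: {artifact_signed, deploy_stage, format_ok, hdr_changed, link_bin, lint_clean, publish_ok, run_unit, src_changed} — 9 facts.

9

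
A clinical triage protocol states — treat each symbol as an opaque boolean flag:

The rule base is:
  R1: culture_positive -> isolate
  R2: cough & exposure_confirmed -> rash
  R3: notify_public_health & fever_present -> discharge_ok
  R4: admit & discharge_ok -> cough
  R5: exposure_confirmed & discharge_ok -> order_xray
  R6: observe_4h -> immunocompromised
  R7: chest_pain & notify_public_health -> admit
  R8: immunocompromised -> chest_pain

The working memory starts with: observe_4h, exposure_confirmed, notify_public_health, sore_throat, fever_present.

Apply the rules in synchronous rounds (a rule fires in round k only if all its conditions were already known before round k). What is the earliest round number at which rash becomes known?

5

Round 1 fires R3, R6, giving discharge_ok, immunocompromised.
Round 2 fires R5, R8, giving order_xray, chest_pain.
Round 3 fires R7, giving admit.
Round 4 fires R4, giving cough.
Round 5 fires R2, giving rash.
rash first appears in round 5.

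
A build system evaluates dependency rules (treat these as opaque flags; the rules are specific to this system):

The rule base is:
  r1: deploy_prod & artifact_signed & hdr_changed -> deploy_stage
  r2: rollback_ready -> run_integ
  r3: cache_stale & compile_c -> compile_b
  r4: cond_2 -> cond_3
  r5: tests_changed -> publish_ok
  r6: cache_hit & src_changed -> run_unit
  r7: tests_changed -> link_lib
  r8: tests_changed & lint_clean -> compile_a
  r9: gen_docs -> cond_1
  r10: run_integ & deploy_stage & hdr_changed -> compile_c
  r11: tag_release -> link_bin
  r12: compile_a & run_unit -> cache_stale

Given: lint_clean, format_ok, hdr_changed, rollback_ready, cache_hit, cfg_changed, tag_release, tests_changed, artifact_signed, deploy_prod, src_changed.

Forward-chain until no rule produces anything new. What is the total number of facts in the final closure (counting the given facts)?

Round 1: r1 [deploy_prod & artifact_signed & hdr_changed -> deploy_stage]; r2 [rollback_ready -> run_integ]; r5 [tests_changed -> publish_ok]; r6 [cache_hit & src_changed -> run_unit]; r7 [tests_changed -> link_lib]; r8 [tests_changed & lint_clean -> compile_a]; r11 [tag_release -> link_bin]. New: deploy_stage, run_integ, publish_ok, run_unit, link_lib, compile_a, link_bin.
Round 2: r10 [run_integ & deploy_stage & hdr_changed -> compile_c]; r12 [compile_a & run_unit -> cache_stale]. New: compile_c, cache_stale.
Round 3: r3 [cache_stale & compile_c -> compile_b]. New: compile_b.
Closure: {artifact_signed, cache_hit, cache_stale, cfg_changed, compile_a, compile_b, compile_c, deploy_prod, deploy_stage, format_ok, hdr_changed, link_bin, link_lib, lint_clean, publish_ok, rollback_ready, run_integ, run_unit, src_changed, tag_release, tests_changed} — 21 facts.

21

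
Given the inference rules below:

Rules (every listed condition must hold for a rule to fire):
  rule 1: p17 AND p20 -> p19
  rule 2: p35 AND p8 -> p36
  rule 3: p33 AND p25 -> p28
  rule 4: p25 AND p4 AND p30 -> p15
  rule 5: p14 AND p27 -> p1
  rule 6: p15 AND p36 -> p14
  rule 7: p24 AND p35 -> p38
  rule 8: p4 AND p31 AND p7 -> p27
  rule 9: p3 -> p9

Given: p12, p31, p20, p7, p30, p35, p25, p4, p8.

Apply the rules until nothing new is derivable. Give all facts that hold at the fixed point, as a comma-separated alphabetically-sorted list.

p1, p12, p14, p15, p20, p25, p27, p30, p31, p35, p36, p4, p7, p8

[1] rule 2 [p35 AND p8 -> p36]; rule 4 [p25 AND p4 AND p30 -> p15]; rule 8 [p4 AND p31 AND p7 -> p27]. ⇒ new: p36, p15, p27.
[2] rule 6 [p15 AND p36 -> p14]. ⇒ new: p14.
[3] rule 5 [p14 AND p27 -> p1]. ⇒ new: p1.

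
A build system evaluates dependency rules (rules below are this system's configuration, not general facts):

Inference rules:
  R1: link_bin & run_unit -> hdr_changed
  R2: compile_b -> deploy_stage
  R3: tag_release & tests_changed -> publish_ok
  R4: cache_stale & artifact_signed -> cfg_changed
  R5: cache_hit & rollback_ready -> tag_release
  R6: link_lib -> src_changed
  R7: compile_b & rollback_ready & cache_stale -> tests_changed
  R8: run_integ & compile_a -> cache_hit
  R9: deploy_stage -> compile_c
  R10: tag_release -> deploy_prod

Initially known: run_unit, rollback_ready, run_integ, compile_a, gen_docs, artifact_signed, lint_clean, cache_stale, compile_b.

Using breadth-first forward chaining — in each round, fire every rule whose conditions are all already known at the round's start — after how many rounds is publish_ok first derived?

[1] R2 [compile_b -> deploy_stage]; R4 [cache_stale & artifact_signed -> cfg_changed]; R7 [compile_b & rollback_ready & cache_stale -> tests_changed]; R8 [run_integ & compile_a -> cache_hit]. ⇒ new: deploy_stage, cfg_changed, tests_changed, cache_hit.
[2] R5 [cache_hit & rollback_ready -> tag_release]; R9 [deploy_stage -> compile_c]. ⇒ new: tag_release, compile_c.
[3] R3 [tag_release & tests_changed -> publish_ok]; R10 [tag_release -> deploy_prod]. ⇒ new: publish_ok, deploy_prod.
publish_ok first appears in round 3.

3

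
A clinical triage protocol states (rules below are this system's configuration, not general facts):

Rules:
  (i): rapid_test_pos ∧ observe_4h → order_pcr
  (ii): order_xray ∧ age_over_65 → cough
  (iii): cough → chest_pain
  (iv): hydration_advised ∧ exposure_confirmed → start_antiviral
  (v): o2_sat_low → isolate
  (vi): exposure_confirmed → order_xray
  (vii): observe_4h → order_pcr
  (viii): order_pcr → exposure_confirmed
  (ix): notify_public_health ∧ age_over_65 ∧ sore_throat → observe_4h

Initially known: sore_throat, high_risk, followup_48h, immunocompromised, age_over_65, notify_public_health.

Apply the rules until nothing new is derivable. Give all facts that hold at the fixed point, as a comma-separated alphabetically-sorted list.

Round 1 fires (ix), giving observe_4h.
Round 2 fires (vii), giving order_pcr.
Round 3 fires (viii), giving exposure_confirmed.
Round 4 fires (vi), giving order_xray.
Round 5 fires (ii), giving cough.
Round 6 fires (iii), giving chest_pain.

age_over_65, chest_pain, cough, exposure_confirmed, followup_48h, high_risk, immunocompromised, notify_public_health, observe_4h, order_pcr, order_xray, sore_throat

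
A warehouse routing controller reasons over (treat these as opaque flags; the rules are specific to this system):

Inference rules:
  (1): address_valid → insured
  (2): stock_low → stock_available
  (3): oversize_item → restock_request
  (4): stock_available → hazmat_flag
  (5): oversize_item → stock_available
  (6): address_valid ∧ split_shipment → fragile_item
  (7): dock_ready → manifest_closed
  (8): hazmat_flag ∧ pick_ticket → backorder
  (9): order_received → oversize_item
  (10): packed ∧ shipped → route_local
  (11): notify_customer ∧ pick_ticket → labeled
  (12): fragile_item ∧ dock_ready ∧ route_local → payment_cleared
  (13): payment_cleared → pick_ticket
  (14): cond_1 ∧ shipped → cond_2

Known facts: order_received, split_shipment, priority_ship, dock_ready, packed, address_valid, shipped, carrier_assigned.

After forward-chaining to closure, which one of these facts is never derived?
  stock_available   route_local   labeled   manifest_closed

labeled

Round 1: (1) [address_valid → insured]; (6) [address_valid ∧ split_shipment → fragile_item]; (7) [dock_ready → manifest_closed]; (9) [order_received → oversize_item]; (10) [packed ∧ shipped → route_local]. New: insured, fragile_item, manifest_closed, oversize_item, route_local.
Round 2: (3) [oversize_item → restock_request]; (5) [oversize_item → stock_available]; (12) [fragile_item ∧ dock_ready ∧ route_local → payment_cleared]. New: restock_request, stock_available, payment_cleared.
Round 3: (4) [stock_available → hazmat_flag]; (13) [payment_cleared → pick_ticket]. New: hazmat_flag, pick_ticket.
Round 4: (8) [hazmat_flag ∧ pick_ticket → backorder]. New: backorder.
Derived: route_local (round 1), stock_available (round 2), manifest_closed (round 1). labeled never appears in any round.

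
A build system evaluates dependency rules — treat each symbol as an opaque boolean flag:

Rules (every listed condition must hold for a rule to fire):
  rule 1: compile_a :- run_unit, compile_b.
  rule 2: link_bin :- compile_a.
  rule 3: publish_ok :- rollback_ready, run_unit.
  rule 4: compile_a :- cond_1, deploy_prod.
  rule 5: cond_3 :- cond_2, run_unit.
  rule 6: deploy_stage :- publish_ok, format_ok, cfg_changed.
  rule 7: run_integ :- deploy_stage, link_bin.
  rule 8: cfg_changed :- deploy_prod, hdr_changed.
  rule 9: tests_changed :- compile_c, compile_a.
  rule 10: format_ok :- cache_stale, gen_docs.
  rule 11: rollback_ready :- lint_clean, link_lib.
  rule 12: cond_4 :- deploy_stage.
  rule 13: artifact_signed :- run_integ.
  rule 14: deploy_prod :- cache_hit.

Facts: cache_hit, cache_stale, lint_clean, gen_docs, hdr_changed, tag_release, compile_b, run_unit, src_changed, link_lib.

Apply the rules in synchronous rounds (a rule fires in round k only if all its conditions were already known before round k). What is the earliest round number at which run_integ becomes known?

Round 1: rule 1 [compile_a :- run_unit, compile_b.]; rule 10 [format_ok :- cache_stale, gen_docs.]; rule 11 [rollback_ready :- lint_clean, link_lib.]; rule 14 [deploy_prod :- cache_hit.]. New: compile_a, format_ok, rollback_ready, deploy_prod.
Round 2: rule 2 [link_bin :- compile_a.]; rule 3 [publish_ok :- rollback_ready, run_unit.]; rule 8 [cfg_changed :- deploy_prod, hdr_changed.]. New: link_bin, publish_ok, cfg_changed.
Round 3: rule 6 [deploy_stage :- publish_ok, format_ok, cfg_changed.]. New: deploy_stage.
Round 4: rule 7 [run_integ :- deploy_stage, link_bin.]; rule 12 [cond_4 :- deploy_stage.]. New: run_integ, cond_4.
run_integ first appears in round 4.

4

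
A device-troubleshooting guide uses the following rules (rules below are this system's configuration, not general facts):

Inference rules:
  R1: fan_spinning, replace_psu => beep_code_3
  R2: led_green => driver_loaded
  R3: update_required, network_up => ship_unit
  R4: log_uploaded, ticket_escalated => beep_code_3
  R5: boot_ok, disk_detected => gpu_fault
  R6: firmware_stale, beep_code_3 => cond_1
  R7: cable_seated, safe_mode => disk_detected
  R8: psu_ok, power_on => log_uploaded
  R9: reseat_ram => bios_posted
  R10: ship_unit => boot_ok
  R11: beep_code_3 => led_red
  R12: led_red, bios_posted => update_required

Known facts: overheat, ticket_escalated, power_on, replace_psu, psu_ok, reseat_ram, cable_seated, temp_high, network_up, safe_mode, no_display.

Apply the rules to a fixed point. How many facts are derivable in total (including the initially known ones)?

Round 1 fires R7, R8, R9, giving disk_detected, log_uploaded, bios_posted.
Round 2 fires R4, giving beep_code_3.
Round 3 fires R11, giving led_red.
Round 4 fires R12, giving update_required.
Round 5 fires R3, giving ship_unit.
Round 6 fires R10, giving boot_ok.
Round 7 fires R5, giving gpu_fault.
Closure: {beep_code_3, bios_posted, boot_ok, cable_seated, disk_detected, gpu_fault, led_red, log_uploaded, network_up, no_display, overheat, power_on, psu_ok, replace_psu, reseat_ram, safe_mode, ship_unit, temp_high, ticket_escalated, update_required} — 20 facts.

20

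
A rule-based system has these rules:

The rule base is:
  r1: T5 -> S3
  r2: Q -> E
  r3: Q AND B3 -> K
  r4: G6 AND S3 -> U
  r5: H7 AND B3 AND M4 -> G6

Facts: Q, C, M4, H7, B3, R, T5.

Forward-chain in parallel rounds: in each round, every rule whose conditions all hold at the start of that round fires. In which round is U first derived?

Round 1: r1 [T5 -> S3]; r2 [Q -> E]; r3 [Q AND B3 -> K]; r5 [H7 AND B3 AND M4 -> G6]. Adds S3, E, K, G6.
Round 2: r4 [G6 AND S3 -> U]. Adds U.
U first appears in round 2.

2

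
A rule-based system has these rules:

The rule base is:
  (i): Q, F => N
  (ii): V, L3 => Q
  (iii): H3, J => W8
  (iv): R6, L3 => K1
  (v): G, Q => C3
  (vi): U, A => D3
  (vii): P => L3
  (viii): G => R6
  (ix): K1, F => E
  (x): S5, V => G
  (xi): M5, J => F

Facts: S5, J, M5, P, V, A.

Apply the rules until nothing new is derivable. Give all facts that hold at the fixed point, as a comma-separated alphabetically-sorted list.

A, C3, E, F, G, J, K1, L3, M5, N, P, Q, R6, S5, V

Round 1: (vii) [P => L3]; (x) [S5, V => G]; (xi) [M5, J => F]. Adds L3, G, F.
Round 2: (ii) [V, L3 => Q]; (viii) [G => R6]. Adds Q, R6.
Round 3: (i) [Q, F => N]; (iv) [R6, L3 => K1]; (v) [G, Q => C3]. Adds N, K1, C3.
Round 4: (ix) [K1, F => E]. Adds E.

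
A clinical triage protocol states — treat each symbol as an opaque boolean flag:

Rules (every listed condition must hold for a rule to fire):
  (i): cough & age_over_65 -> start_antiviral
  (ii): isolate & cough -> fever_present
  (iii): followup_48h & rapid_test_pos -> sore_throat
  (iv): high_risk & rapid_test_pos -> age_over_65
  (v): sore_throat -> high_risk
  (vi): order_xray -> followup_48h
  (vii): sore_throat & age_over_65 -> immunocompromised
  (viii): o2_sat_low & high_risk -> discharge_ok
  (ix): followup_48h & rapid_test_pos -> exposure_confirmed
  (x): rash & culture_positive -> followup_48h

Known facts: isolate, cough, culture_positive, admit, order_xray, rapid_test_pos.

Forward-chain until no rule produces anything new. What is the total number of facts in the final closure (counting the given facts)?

Round 1 fires (ii), (vi), giving fever_present, followup_48h.
Round 2 fires (iii), (ix), giving sore_throat, exposure_confirmed.
Round 3 fires (v), giving high_risk.
Round 4 fires (iv), giving age_over_65.
Round 5 fires (i), (vii), giving start_antiviral, immunocompromised.
Closure: {admit, age_over_65, cough, culture_positive, exposure_confirmed, fever_present, followup_48h, high_risk, immunocompromised, isolate, order_xray, rapid_test_pos, sore_throat, start_antiviral} — 14 facts.

14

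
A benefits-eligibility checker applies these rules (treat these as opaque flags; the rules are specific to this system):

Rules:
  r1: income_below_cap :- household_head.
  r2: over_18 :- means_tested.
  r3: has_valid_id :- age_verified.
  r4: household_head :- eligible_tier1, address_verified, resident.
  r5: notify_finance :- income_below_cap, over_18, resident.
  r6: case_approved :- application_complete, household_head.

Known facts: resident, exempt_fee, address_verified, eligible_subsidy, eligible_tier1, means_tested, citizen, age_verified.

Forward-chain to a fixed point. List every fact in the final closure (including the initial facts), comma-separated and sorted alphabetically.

Round 1: r2 [over_18 :- means_tested.]; r3 [has_valid_id :- age_verified.]; r4 [household_head :- eligible_tier1, address_verified, resident.]. New: over_18, has_valid_id, household_head.
Round 2: r1 [income_below_cap :- household_head.]. New: income_below_cap.
Round 3: r5 [notify_finance :- income_below_cap, over_18, resident.]. New: notify_finance.

address_verified, age_verified, citizen, eligible_subsidy, eligible_tier1, exempt_fee, has_valid_id, household_head, income_below_cap, means_tested, notify_finance, over_18, resident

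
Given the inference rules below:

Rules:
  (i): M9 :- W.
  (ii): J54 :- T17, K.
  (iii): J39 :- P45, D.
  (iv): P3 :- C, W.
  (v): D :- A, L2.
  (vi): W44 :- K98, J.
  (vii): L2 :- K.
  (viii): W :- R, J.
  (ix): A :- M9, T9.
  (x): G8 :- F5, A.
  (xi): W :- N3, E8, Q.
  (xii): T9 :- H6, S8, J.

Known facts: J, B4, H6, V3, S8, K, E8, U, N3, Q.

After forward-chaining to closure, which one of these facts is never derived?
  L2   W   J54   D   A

Round 1: (vii) [L2 :- K.]; (xi) [W :- N3, E8, Q.]; (xii) [T9 :- H6, S8, J.]. Adds L2, W, T9.
Round 2: (i) [M9 :- W.]. Adds M9.
Round 3: (ix) [A :- M9, T9.]. Adds A.
Round 4: (v) [D :- A, L2.]. Adds D.
Derived: W (round 1), L2 (round 1), D (round 4), A (round 3). J54 never appears in any round.

J54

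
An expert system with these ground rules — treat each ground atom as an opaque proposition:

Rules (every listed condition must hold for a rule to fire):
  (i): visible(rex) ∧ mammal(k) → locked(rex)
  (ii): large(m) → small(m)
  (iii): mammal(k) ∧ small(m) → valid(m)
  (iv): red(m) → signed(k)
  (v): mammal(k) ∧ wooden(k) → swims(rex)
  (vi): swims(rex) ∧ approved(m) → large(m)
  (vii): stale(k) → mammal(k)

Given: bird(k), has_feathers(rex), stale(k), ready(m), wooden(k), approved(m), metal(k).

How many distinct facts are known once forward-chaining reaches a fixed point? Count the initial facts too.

[1] (vii) [stale(k) → mammal(k)]. ⇒ new: mammal(k).
[2] (v) [mammal(k) ∧ wooden(k) → swims(rex)]. ⇒ new: swims(rex).
[3] (vi) [swims(rex) ∧ approved(m) → large(m)]. ⇒ new: large(m).
[4] (ii) [large(m) → small(m)]. ⇒ new: small(m).
[5] (iii) [mammal(k) ∧ small(m) → valid(m)]. ⇒ new: valid(m).
Closure: {approved(m), bird(k), has_feathers(rex), large(m), mammal(k), metal(k), ready(m), small(m), stale(k), swims(rex), valid(m), wooden(k)} — 12 facts.

12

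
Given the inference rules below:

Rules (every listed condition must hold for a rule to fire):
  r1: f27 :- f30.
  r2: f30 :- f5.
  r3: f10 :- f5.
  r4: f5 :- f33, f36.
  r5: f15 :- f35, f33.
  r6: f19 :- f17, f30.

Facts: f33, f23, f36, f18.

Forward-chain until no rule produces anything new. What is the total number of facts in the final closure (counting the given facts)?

Round 1: r4 [f5 :- f33, f36.]. Adds f5.
Round 2: r2 [f30 :- f5.]; r3 [f10 :- f5.]. Adds f30, f10.
Round 3: r1 [f27 :- f30.]. Adds f27.
Closure: {f10, f18, f23, f27, f30, f33, f36, f5} — 8 facts.

8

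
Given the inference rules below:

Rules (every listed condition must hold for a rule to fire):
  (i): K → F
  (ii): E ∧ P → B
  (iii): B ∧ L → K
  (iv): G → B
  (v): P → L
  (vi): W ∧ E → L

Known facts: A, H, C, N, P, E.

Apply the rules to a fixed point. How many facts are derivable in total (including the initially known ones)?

10

Round 1: (ii) [E ∧ P → B]; (v) [P → L]. New: B, L.
Round 2: (iii) [B ∧ L → K]. New: K.
Round 3: (i) [K → F]. New: F.
Closure: {A, B, C, E, F, H, K, L, N, P} — 10 facts.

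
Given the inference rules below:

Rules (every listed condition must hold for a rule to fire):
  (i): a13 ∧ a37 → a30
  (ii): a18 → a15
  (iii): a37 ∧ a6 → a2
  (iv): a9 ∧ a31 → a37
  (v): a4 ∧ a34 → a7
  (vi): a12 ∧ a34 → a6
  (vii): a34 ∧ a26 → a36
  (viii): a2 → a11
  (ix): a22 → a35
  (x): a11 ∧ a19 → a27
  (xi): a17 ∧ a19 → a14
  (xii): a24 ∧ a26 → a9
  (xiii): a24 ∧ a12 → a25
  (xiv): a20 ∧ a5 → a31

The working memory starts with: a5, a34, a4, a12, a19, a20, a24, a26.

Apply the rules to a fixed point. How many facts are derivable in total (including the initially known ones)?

18

Round 1: (v) [a4 ∧ a34 → a7]; (vi) [a12 ∧ a34 → a6]; (vii) [a34 ∧ a26 → a36]; (xii) [a24 ∧ a26 → a9]; (xiii) [a24 ∧ a12 → a25]; (xiv) [a20 ∧ a5 → a31]. Adds a7, a6, a36, a9, a25, a31.
Round 2: (iv) [a9 ∧ a31 → a37]. Adds a37.
Round 3: (iii) [a37 ∧ a6 → a2]. Adds a2.
Round 4: (viii) [a2 → a11]. Adds a11.
Round 5: (x) [a11 ∧ a19 → a27]. Adds a27.
Closure: {a11, a12, a19, a2, a20, a24, a25, a26, a27, a31, a34, a36, a37, a4, a5, a6, a7, a9} — 18 facts.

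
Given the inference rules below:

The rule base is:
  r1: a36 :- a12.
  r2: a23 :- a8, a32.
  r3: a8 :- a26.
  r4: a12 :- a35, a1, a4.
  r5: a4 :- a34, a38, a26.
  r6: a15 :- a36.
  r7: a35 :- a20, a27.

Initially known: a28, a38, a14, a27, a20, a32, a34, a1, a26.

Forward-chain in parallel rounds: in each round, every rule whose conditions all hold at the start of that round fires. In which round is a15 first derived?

[1] r3 [a8 :- a26.]; r5 [a4 :- a34, a38, a26.]; r7 [a35 :- a20, a27.]. ⇒ new: a8, a4, a35.
[2] r2 [a23 :- a8, a32.]; r4 [a12 :- a35, a1, a4.]. ⇒ new: a23, a12.
[3] r1 [a36 :- a12.]. ⇒ new: a36.
[4] r6 [a15 :- a36.]. ⇒ new: a15.
a15 first appears in round 4.

4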